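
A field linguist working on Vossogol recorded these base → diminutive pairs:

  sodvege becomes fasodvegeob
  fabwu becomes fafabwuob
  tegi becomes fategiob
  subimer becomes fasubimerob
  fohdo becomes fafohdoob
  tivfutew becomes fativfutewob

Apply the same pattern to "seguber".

Every pair shown (sodvege → fasodvegeob, fabwu → fafabwuob, tegi → fategiob, …) follows the same rule: add fa- … -ob around the stem.
So seguber → faseguberob.

faseguberob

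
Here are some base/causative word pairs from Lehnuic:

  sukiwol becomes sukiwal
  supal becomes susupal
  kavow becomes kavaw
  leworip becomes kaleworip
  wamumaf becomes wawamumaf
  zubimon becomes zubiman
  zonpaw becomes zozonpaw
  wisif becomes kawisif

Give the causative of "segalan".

sukiwol and supal both end in -l yet inflect differently (sukiwal, susupal), so the final letter is not what conditions the rule; the last vowel is.
"segalan" has last vowel 'a'. The stems whose last vowel is 'a' (supal → susupal, zonpaw → zozonpaw, wamumaf → wawamumaf) repeat the first consonant+vowel as a prefix.
The other patterns: stems whose last vowel is 'o' change the last vowel to 'a'; stems whose last vowel is 'i' add the prefix ka-.
So segalan → sesegalan.

sesegalan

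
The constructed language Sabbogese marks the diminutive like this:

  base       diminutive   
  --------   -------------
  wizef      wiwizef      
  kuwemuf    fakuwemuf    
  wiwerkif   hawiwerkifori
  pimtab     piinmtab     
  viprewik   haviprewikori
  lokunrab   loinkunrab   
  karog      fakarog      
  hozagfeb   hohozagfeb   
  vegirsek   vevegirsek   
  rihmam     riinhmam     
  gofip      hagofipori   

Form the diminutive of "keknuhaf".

wiwerkif and wizef both end in -f yet inflect differently (hawiwerkifori, wiwizef), so the final letter is not what conditions the rule; the last vowel is.
"keknuhaf" has last vowel 'a'. The stems whose last vowel is 'a' (pimtab → piinmtab, rihmam → riinhmam, lokunrab → loinkunrab) insert -in- after the first vowel.
The other patterns: stems whose last vowel is 'i' add ha- … -ori around the stem; stems whose last vowel is 'e' repeat the first consonant+vowel as a prefix; stems whose last vowel is 'o' or 'u' add the prefix fa-.
So keknuhaf → keinknuhaf.

keinknuhaf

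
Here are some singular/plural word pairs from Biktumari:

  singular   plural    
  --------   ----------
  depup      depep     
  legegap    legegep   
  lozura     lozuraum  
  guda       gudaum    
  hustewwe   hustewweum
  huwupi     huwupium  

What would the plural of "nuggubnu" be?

nuggubnuum

legegap and lozura both have last vowel 'a' yet inflect differently (legegep, lozuraum), so the last vowel is not what conditions the rule; whether the stem ends in a vowel or a consonant is.
"nuggubnu" ends in a vowel. The stems ending in a vowel (lozura → lozuraum, guda → gudaum, hustewwe → hustewweum) add -um.
So nuggubnu → nuggubnuum.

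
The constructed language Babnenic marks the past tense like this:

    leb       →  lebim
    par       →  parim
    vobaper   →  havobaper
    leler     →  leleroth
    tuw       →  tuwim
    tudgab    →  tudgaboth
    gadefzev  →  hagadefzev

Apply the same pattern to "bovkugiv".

habovkugiv

par and leler both end in -r yet inflect differently (parim, leleroth), so the final letter is not what conditions the rule; the number of vowels is.
"bovkugiv" has 3 vowels. The stems with 3 vowels (vobaper → havobaper, gadefzev → hagadefzev) add the prefix ha-.
So bovkugiv → habovkugiv.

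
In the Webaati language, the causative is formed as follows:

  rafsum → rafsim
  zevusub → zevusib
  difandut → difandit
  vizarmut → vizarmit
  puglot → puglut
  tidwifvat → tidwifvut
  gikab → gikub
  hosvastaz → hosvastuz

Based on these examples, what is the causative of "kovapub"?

difandut and puglot both end in -t yet inflect differently (difandit, puglut), so the final letter is not what conditions the rule; the last vowel is.
"kovapub" has last vowel 'u'. The stems whose last vowel is 'u' (rafsum → rafsim, zevusub → zevusib, difandut → difandit) change the last vowel to 'i'.
The other pattern: stems whose last vowel is 'a' or 'o' change the last vowel to 'u'.
So kovapub → kovapib.

kovapib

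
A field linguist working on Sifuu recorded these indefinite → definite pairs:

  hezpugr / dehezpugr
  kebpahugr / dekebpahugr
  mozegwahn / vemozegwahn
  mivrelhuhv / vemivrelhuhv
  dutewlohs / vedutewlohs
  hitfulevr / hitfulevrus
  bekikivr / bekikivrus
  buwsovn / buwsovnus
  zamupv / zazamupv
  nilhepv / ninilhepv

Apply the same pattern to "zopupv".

zozopupv

hezpugr and hitfulevr both end in -r yet inflect differently (dehezpugr, hitfulevrus), so the final letter is not what conditions the rule; the second-to-last letter is.
"zopupv" has second-to-last letter 'p'. The stems whose second-to-last letter is 'p' (zamupv → zazamupv, nilhepv → ninilhepv) repeat the first consonant+vowel as a prefix.
The other patterns: stems whose second-to-last letter is 'g' add the prefix de-; stems whose second-to-last letter is 'h' add the prefix ve-; stems whose second-to-last letter is 'v' add -us.
So zopupv → zozopupv.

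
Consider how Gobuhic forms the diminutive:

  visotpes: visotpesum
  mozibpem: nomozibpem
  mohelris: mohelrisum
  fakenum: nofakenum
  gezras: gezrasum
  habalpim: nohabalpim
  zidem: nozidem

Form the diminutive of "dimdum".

nodimdum

"dimdum" ends in -m. The stems ending in -m (zidem → nozidem, mozibpem → nomozibpem, habalpim → nohabalpim) add the prefix no-.
The other pattern: stems ending in -s add -um.
So dimdum → nodimdum.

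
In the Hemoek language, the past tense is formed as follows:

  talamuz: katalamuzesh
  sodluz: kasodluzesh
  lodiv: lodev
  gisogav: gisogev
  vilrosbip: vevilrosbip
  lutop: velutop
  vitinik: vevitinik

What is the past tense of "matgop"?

lodiv and vilrosbip both have last vowel 'i' yet inflect differently (lodev, vevilrosbip), so the last vowel is not what conditions the rule; the final letter is.
"matgop" ends in -p. The stems ending in -p (vilrosbip → vevilrosbip, lutop → velutop) add the prefix ve-.
The other patterns: stems ending in -z add ka- … -esh around the stem; stems ending in -v change the last vowel to 'e'.
So matgop → vematgop.

vematgop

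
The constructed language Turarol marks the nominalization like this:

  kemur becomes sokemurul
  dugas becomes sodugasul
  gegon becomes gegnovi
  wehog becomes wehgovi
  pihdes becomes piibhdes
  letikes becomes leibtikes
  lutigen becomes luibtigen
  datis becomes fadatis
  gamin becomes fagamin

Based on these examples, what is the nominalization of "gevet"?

dugas and pihdes both end in -s yet inflect differently (sodugasul, piibhdes), so the final letter is not what conditions the rule; the last vowel is.
"gevet" has last vowel 'e'. The stems whose last vowel is 'e' (pihdes → piibhdes, letikes → leibtikes, lutigen → luibtigen) insert -ib- after the first vowel.
The other patterns: stems whose last vowel is 'a' or 'u' add so- … -ul around the stem; stems whose last vowel is 'o' delete the last vowel and add -ovi; stems whose last vowel is 'i' add the prefix fa-.
So gevet → geibvet.

geibvet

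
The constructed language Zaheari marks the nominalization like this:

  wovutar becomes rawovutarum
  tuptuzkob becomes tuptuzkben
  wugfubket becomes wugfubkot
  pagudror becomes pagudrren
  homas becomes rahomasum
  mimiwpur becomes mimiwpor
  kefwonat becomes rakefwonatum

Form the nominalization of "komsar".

pagudror and wovutar both end in -r yet inflect differently (pagudrren, rawovutarum), so the final letter is not what conditions the rule; the last vowel is.
"komsar" has last vowel 'a'. The stems whose last vowel is 'a' (homas → rahomasum, kefwonat → rakefwonatum, wovutar → rawovutarum) add ra- … -um around the stem.
The other patterns: stems whose last vowel is 'o' delete the last vowel and add -en; stems whose last vowel is 'e' or 'u' change the last vowel to 'o'.
So komsar → rakomsarum.

rakomsarum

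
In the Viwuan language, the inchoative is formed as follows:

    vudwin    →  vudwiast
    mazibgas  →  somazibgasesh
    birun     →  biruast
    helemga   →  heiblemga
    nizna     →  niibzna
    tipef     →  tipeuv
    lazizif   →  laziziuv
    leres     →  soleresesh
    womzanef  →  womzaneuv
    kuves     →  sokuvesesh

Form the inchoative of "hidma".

"hidma" ends in -a. The stems ending in -a (nizna → niibzna, helemga → heiblemga) insert -ib- after the first vowel.
The other patterns: stems ending in -f drop the final letter and add -uv; stems ending in -n drop the final letter and add -ast; stems ending in -s add so- … -esh around the stem.
So hidma → hiibdma.

hiibdma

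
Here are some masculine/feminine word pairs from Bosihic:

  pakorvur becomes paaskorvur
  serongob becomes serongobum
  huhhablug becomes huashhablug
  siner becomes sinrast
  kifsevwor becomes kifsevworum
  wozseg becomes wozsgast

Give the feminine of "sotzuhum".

soastzuhum

huhhablug and wozseg both end in -g yet inflect differently (huashhablug, wozsgast), so the final letter is not what conditions the rule; the last vowel is.
"sotzuhum" has last vowel 'u'. The stems whose last vowel is 'u' (pakorvur → paaskorvur, huhhablug → huashhablug) insert -as- after the first vowel.
The other patterns: stems whose last vowel is 'e' delete the last vowel and add -ast; stems whose last vowel is 'o' add -um.
So sotzuhum → soastzuhum.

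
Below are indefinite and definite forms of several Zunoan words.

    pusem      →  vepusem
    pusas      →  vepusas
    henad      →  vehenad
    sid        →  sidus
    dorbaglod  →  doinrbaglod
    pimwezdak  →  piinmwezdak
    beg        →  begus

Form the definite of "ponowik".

sid and henad both end in -d yet inflect differently (sidus, vehenad), so the final letter is not what conditions the rule; the number of vowels is.
"ponowik" has 3 vowels. The stems with 3 vowels (pimwezdak → piinmwezdak, dorbaglod → doinrbaglod) insert -in- after the first vowel.
The other patterns: stems with 1 vowel add -us; stems with 2 vowels add the prefix ve-.
So ponowik → poinnowik.

poinnowik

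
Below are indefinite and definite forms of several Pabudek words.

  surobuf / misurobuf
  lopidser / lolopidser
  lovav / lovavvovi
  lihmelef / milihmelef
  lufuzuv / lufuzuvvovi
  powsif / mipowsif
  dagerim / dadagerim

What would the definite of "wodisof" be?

surobuf and lufuzuv both have last vowel 'u' yet inflect differently (misurobuf, lufuzuvvovi), so the last vowel is not what conditions the rule; the final letter is.
"wodisof" ends in -f. The stems ending in -f (powsif → mipowsif, surobuf → misurobuf, lihmelef → milihmelef) add the prefix mi-.
So wodisof → miwodisof.

miwodisof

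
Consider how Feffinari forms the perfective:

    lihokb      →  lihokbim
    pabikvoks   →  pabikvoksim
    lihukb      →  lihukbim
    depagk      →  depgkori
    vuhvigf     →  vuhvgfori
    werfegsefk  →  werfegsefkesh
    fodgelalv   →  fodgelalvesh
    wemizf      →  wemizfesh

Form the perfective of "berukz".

berukzim

depagk and werfegsefk both end in -k yet inflect differently (depgkori, werfegsefkesh), so the final letter is not what conditions the rule; the second-to-last letter is.
"berukz" has second-to-last letter 'k'. The stems whose second-to-last letter is 'k' (lihokb → lihokbim, pabikvoks → pabikvoksim, lihukb → lihukbim) add -im.
So berukz → berukzim.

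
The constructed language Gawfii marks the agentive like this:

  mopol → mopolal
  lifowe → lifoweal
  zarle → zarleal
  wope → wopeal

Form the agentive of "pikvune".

Every pair shown (mopol → mopolal, lifowe → lifoweal, zarle → zarleal, …) follows the same rule: add -al.
So pikvune → pikvuneal.

pikvuneal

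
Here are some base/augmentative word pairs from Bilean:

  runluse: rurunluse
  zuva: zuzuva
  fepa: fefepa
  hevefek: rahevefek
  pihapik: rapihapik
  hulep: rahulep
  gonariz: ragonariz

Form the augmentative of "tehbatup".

ratehbatup

runluse and hevefek both have last vowel 'e' yet inflect differently (rurunluse, rahevefek), so the last vowel is not what conditions the rule; whether the stem ends in a vowel or a consonant is.
"tehbatup" ends in a consonant. The stems ending in a consonant (hevefek → rahevefek, pihapik → rapihapik, hulep → rahulep) add the prefix ra-.
The other pattern: stems ending in a vowel repeat the first consonant+vowel as a prefix.
So tehbatup → ratehbatup.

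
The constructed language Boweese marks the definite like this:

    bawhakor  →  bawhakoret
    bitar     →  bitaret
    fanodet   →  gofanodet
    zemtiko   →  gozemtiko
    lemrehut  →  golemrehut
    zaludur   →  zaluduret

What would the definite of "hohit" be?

bawhakor and zemtiko both have last vowel 'o' yet inflect differently (bawhakoret, gozemtiko), so the last vowel is not what conditions the rule; the final letter is.
"hohit" ends in -t. The stems ending in -t (fanodet → gofanodet, lemrehut → golemrehut) add the prefix go-.
The other pattern: stems ending in -r add -et.
So hohit → gohohit.

gohohit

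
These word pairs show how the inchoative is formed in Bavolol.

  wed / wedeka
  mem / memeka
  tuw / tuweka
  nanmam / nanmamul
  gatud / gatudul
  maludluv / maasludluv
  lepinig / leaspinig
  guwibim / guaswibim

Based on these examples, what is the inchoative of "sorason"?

mem and nanmam both end in -m yet inflect differently (memeka, nanmamul), so the final letter is not what conditions the rule; the number of vowels is.
"sorason" has 3 vowels. The stems with 3 vowels (maludluv → maasludluv, lepinig → leaspinig, guwibim → guaswibim) insert -as- after the first vowel.
So sorason → soasrason.

soasrason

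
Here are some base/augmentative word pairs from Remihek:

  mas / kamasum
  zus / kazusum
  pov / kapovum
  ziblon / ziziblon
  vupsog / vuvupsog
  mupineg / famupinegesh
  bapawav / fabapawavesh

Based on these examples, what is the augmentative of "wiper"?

"wiper" has 2 vowels. The stems with 2 vowels (ziblon → ziziblon, vupsog → vuvupsog) repeat the first consonant+vowel as a prefix.
The other patterns: stems with 1 vowel add ka- … -um around the stem; stems with 3 vowels add fa- … -esh around the stem.
So wiper → wiwiper.

wiwiper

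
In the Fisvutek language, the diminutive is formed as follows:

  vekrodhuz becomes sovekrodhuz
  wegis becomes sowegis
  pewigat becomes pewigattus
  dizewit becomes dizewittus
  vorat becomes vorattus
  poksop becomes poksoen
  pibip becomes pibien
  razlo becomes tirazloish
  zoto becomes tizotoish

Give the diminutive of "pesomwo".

wegis and dizewit both have last vowel 'i' yet inflect differently (sowegis, dizewittus), so the last vowel is not what conditions the rule; the final letter is.
"pesomwo" ends in -o. The stems ending in -o (razlo → tirazloish, zoto → tizotoish) add ti- … -ish around the stem.
So pesomwo → tipesomwoish.

tipesomwoish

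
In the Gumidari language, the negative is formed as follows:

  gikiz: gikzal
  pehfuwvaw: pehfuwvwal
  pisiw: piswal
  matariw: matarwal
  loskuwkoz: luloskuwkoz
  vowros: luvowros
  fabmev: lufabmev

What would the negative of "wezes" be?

luwezes

gikiz and loskuwkoz both end in -z yet inflect differently (gikzal, luloskuwkoz), so the final letter is not what conditions the rule; the last vowel is.
"wezes" has last vowel 'e'. The one such stem in the data (fabmev → lufabmev) adds the prefix lu-, so the same rule applies.
The other pattern: stems whose last vowel is 'a' or 'i' delete the last vowel and add -al.
So wezes → luwezes.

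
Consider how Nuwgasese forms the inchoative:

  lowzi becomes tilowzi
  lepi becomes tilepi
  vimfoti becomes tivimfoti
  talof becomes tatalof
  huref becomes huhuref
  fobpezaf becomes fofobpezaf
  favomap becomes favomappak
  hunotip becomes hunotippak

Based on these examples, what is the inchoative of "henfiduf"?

hehenfiduf

"henfiduf" ends in -f. The stems ending in -f (talof → tatalof, huref → huhuref, fobpezaf → fofobpezaf) repeat the first consonant+vowel as a prefix.
The other patterns: stems ending in -i add the prefix ti-; stems ending in -p double the final consonant and add -ak.
So henfiduf → hehenfiduf.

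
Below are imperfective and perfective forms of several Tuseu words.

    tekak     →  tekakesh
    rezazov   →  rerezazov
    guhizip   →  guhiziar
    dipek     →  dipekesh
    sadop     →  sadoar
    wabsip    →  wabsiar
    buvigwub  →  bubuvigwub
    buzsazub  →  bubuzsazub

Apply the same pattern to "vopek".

sadop and rezazov both have last vowel 'o' yet inflect differently (sadoar, rerezazov), so the last vowel is not what conditions the rule; the final letter is.
"vopek" ends in -k. The stems ending in -k (dipek → dipekesh, tekak → tekakesh) add -esh.
The other patterns: stems ending in -p drop the final letter and add -ar; stems ending in -b or -v repeat the first consonant+vowel as a prefix.
So vopek → vopekesh.

vopekesh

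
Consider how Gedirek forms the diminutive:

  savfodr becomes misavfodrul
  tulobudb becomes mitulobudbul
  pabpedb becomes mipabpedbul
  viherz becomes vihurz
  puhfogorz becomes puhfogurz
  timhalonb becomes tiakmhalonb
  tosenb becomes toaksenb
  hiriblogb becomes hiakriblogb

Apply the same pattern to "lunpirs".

tulobudb and timhalonb both end in -b yet inflect differently (mitulobudbul, tiakmhalonb), so the final letter is not what conditions the rule; the second-to-last letter is.
"lunpirs" has second-to-last letter 'r'. The stems whose second-to-last letter is 'r' (viherz → vihurz, puhfogorz → puhfogurz) change the last vowel to 'u'.
The other patterns: stems whose second-to-last letter is 'd' add mi- … -ul around the stem; stems whose second-to-last letter is 'g' or 'n' insert -ak- after the first vowel.
So lunpirs → lunpurs.

lunpurs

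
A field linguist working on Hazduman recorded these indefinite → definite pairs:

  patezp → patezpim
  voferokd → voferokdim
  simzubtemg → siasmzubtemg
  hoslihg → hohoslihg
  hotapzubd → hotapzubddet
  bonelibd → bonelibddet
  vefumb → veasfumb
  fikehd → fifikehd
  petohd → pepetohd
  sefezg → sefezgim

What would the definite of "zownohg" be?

zozownohg

simzubtemg and hoslihg both end in -g yet inflect differently (siasmzubtemg, hohoslihg), so the final letter is not what conditions the rule; the second-to-last letter is.
"zownohg" has second-to-last letter 'h'. The stems whose second-to-last letter is 'h' (fikehd → fifikehd, petohd → pepetohd, hoslihg → hohoslihg) repeat the first consonant+vowel as a prefix.
So zownohg → zozownohg.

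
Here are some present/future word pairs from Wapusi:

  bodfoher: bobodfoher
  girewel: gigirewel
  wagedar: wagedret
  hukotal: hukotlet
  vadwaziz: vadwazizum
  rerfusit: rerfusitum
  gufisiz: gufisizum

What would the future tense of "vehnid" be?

bodfoher and wagedar both end in -r yet inflect differently (bobodfoher, wagedret), so the final letter is not what conditions the rule; the last vowel is.
"vehnid" has last vowel 'i'. The stems whose last vowel is 'i' (vadwaziz → vadwazizum, rerfusit → rerfusitum, gufisiz → gufisizum) add -um.
So vehnid → vehnidum.

vehnidum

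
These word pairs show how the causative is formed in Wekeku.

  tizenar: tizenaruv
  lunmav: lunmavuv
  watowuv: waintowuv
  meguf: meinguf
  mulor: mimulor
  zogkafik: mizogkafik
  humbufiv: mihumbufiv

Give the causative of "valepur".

lunmav and watowuv both end in -v yet inflect differently (lunmavuv, waintowuv), so the final letter is not what conditions the rule; the last vowel is.
"valepur" has last vowel 'u'. The stems whose last vowel is 'u' (watowuv → waintowuv, meguf → meinguf) insert -in- after the first vowel.
The other patterns: stems whose last vowel is 'a' add -uv; stems whose last vowel is 'i' or 'o' add the prefix mi-.
So valepur → vainlepur.

vainlepur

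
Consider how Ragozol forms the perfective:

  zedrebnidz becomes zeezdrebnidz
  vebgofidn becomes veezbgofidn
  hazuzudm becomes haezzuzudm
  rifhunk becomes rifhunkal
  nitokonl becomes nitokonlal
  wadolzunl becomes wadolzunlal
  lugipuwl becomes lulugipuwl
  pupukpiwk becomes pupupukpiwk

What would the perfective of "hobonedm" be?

nitokonl and lugipuwl both end in -l yet inflect differently (nitokonlal, lulugipuwl), so the final letter is not what conditions the rule; the second-to-last letter is.
"hobonedm" has second-to-last letter 'd'. The stems whose second-to-last letter is 'd' (zedrebnidz → zeezdrebnidz, vebgofidn → veezbgofidn, hazuzudm → haezzuzudm) insert -ez- after the first vowel.
The other patterns: stems whose second-to-last letter is 'n' add -al; stems whose second-to-last letter is 'w' repeat the first consonant+vowel as a prefix.
So hobonedm → hoezbonedm.

hoezbonedm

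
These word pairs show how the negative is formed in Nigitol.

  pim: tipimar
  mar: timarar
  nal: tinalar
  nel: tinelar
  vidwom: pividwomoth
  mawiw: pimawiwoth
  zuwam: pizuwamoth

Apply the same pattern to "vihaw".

pim and vidwom both end in -m yet inflect differently (tipimar, pividwomoth), so the final letter is not what conditions the rule; the number of vowels is.
"vihaw" has 2 vowels. The stems with 2 vowels (vidwom → pividwomoth, mawiw → pimawiwoth, zuwam → pizuwamoth) add pi- … -oth around the stem.
So vihaw → pivihawoth.

pivihawoth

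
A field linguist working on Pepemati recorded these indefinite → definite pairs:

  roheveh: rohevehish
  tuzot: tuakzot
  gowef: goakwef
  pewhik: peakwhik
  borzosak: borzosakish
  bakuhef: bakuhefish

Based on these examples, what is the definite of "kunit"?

borzosak and pewhik both end in -k yet inflect differently (borzosakish, peakwhik), so the final letter is not what conditions the rule; the number of vowels is.
"kunit" has 2 vowels. The stems with 2 vowels (tuzot → tuakzot, pewhik → peakwhik, gowef → goakwef) insert -ak- after the first vowel.
The other pattern: stems with 3 vowels add -ish.
So kunit → kuaknit.

kuaknit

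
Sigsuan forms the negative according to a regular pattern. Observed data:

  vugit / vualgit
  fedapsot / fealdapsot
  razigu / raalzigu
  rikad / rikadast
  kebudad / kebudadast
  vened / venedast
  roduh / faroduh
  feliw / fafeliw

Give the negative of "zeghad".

"zeghad" ends in -d. The stems ending in -d (rikad → rikadast, kebudad → kebudadast, vened → venedast) add -ast.
So zeghad → zeghadast.

zeghadast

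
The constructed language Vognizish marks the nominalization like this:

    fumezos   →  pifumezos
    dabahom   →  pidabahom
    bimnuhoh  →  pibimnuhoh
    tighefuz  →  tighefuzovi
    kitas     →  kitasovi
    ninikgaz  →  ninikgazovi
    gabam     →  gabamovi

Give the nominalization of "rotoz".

fumezos and kitas both end in -s yet inflect differently (pifumezos, kitasovi), so the final letter is not what conditions the rule; the last vowel is.
"rotoz" has last vowel 'o'. The stems whose last vowel is 'o' (fumezos → pifumezos, dabahom → pidabahom, bimnuhoh → pibimnuhoh) add the prefix pi-.
So rotoz → pirotoz.

pirotoz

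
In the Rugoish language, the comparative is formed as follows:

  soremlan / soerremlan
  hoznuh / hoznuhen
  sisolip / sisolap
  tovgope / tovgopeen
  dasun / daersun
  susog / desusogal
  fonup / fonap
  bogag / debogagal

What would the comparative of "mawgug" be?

demawgugal

"mawgug" ends in -g. The stems ending in -g (susog → desusogal, bogag → debogagal) add de- … -al around the stem.
So mawgug → demawgugal.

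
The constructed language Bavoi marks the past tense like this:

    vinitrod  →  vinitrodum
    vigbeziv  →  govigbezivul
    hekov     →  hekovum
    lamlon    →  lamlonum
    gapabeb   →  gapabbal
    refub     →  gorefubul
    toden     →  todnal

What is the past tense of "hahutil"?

gohahutilul

gapabeb and refub both end in -b yet inflect differently (gapabbal, gorefubul), so the final letter is not what conditions the rule; the last vowel is.
"hahutil" has last vowel 'i'. The one such stem in the data (vigbeziv → govigbezivul) adds go- … -ul around the stem, so the same rule applies.
The other patterns: stems whose last vowel is 'e' delete the last vowel and add -al; stems whose last vowel is 'o' add -um.
So hahutil → gohahutilul.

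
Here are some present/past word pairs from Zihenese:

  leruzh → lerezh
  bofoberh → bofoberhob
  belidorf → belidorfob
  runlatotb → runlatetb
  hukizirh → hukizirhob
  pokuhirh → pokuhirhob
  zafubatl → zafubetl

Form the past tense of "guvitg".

guvetg

pokuhirh and leruzh both end in -h yet inflect differently (pokuhirhob, lerezh), so the final letter is not what conditions the rule; the second-to-last letter is.
"guvitg" has second-to-last letter 't'. The stems whose second-to-last letter is 't' (zafubatl → zafubetl, runlatotb → runlatetb) change the last vowel to 'e'.
The other pattern: stems whose second-to-last letter is 'r' add -ob.
So guvitg → guvetg.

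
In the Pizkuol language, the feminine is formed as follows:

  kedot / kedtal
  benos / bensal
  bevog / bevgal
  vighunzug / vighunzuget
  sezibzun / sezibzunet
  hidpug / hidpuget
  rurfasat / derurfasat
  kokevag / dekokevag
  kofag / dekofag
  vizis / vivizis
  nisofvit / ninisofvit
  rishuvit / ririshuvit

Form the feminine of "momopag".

bevog and vighunzug both end in -g yet inflect differently (bevgal, vighunzuget), so the final letter is not what conditions the rule; the last vowel is.
"momopag" has last vowel 'a'. The stems whose last vowel is 'a' (rurfasat → derurfasat, kokevag → dekokevag, kofag → dekofag) add the prefix de-.
So momopag → demomopag.

demomopag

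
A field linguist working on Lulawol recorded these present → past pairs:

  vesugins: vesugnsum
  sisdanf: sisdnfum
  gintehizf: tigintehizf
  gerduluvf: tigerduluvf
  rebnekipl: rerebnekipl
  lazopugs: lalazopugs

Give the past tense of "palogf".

papalogf

sisdanf and gintehizf both end in -f yet inflect differently (sisdnfum, tigintehizf), so the final letter is not what conditions the rule; the second-to-last letter is.
"palogf" has second-to-last letter 'g'. The one such stem in the data (lazopugs → lalazopugs) repeats the first consonant+vowel as a prefix (as does rebnekipl), so the same rule applies.
So palogf → papalogf.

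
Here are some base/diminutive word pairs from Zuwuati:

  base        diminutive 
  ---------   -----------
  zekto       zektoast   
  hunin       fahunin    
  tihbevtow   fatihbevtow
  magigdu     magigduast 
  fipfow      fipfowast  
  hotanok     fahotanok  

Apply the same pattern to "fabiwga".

fabiwgaast

tihbevtow and fipfow both end in -w yet inflect differently (fatihbevtow, fipfowast), so the final letter is not what conditions the rule; the first letter is.
"fabiwga" begins with f-. The one such stem in the data (fipfow → fipfowast) adds -ast, so the same rule applies.
So fabiwga → fabiwgaast.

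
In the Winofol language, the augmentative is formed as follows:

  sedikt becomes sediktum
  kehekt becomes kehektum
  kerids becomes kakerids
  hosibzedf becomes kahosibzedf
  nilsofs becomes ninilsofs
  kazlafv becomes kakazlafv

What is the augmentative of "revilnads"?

"revilnads" has second-to-last letter 'd'. The stems whose second-to-last letter is 'd' (kerids → kakerids, hosibzedf → kahosibzedf) add the prefix ka-.
The other patterns: stems whose second-to-last letter is 'k' add -um; stems whose second-to-last letter is 'f' repeat the first consonant+vowel as a prefix.
So revilnads → karevilnads.

karevilnads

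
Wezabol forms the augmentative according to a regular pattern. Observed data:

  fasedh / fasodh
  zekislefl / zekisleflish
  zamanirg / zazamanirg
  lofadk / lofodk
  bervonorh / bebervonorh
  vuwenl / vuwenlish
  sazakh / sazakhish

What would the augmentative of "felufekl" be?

felufeklish

fasedh and bervonorh both end in -h yet inflect differently (fasodh, bebervonorh), so the final letter is not what conditions the rule; the second-to-last letter is.
"felufekl" has second-to-last letter 'k'. The one such stem in the data (sazakh → sazakhish) adds -ish, so the same rule applies.
So felufekl → felufeklish.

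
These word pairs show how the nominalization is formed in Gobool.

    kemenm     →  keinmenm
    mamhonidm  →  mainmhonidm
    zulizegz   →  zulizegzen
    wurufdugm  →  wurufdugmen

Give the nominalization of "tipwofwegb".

tipwofwegben

wurufdugm and mamhonidm both end in -m yet inflect differently (wurufdugmen, mainmhonidm), so the final letter is not what conditions the rule; the second-to-last letter is.
"tipwofwegb" has second-to-last letter 'g'. The stems whose second-to-last letter is 'g' (wurufdugm → wurufdugmen, zulizegz → zulizegzen) add -en.
So tipwofwegb → tipwofwegben.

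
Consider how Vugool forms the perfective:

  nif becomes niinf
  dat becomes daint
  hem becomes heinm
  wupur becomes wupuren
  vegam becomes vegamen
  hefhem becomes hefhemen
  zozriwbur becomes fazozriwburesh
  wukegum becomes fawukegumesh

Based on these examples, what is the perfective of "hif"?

hiinf

hem and vegam both end in -m yet inflect differently (heinm, vegamen), so the final letter is not what conditions the rule; the number of vowels is.
"hif" has 1 vowel. The stems with 1 vowel (nif → niinf, dat → daint, hem → heinm) insert -in- after the first vowel.
The other patterns: stems with 2 vowels add -en; stems with 3 vowels add fa- … -esh around the stem.
So hif → hiinf.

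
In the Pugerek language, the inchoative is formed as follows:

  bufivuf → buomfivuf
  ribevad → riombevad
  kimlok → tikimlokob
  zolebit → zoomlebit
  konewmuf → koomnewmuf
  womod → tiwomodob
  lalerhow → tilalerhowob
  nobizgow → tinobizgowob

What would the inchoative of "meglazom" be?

timeglazomob

"meglazom" has last vowel 'o'. The stems whose last vowel is 'o' (nobizgow → tinobizgowob, lalerhow → tilalerhowob, womod → tiwomodob) add ti- … -ob around the stem.
The other pattern: stems whose last vowel is 'a', 'i' or 'u' insert -om- after the first vowel.
So meglazom → timeglazomob.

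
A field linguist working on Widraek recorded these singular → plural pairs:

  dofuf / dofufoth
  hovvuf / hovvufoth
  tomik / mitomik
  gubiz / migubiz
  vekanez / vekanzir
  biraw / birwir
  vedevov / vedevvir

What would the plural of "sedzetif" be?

gubiz and vekanez both end in -z yet inflect differently (migubiz, vekanzir), so the final letter is not what conditions the rule; the last vowel is.
"sedzetif" has last vowel 'i'. The stems whose last vowel is 'i' (tomik → mitomik, gubiz → migubiz) add the prefix mi-.
The other patterns: stems whose last vowel is 'u' add -oth; stems whose last vowel is 'a', 'e' or 'o' delete the last vowel and add -ir.
So sedzetif → misedzetif.

misedzetif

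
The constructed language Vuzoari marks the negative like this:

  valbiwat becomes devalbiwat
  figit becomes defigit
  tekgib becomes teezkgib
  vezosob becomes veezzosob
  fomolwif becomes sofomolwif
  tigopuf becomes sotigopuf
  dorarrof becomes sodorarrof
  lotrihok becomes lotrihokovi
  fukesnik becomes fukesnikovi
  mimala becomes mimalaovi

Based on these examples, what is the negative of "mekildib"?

figit and tekgib both have last vowel 'i' yet inflect differently (defigit, teezkgib), so the last vowel is not what conditions the rule; the final letter is.
"mekildib" ends in -b. The stems ending in -b (tekgib → teezkgib, vezosob → veezzosob) insert -ez- after the first vowel.
So mekildib → meezkildib.

meezkildib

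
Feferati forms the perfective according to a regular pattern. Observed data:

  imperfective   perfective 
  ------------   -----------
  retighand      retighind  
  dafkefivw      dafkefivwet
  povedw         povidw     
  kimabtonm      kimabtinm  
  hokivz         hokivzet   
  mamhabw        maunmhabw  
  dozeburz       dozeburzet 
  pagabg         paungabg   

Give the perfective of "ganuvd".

mamhabw and dafkefivw both end in -w yet inflect differently (maunmhabw, dafkefivwet), so the final letter is not what conditions the rule; the second-to-last letter is.
"ganuvd" has second-to-last letter 'v'. The stems whose second-to-last letter is 'v' (dafkefivw → dafkefivwet, hokivz → hokivzet) add -et.
So ganuvd → ganuvdet.

ganuvdet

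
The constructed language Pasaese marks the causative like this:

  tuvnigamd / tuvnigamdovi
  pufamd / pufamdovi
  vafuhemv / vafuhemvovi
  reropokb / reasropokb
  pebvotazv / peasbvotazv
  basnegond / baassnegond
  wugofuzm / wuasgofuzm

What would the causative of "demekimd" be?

demekimdovi

vafuhemv and pebvotazv both end in -v yet inflect differently (vafuhemvovi, peasbvotazv), so the final letter is not what conditions the rule; the second-to-last letter is.
"demekimd" has second-to-last letter 'm'. The stems whose second-to-last letter is 'm' (tuvnigamd → tuvnigamdovi, pufamd → pufamdovi, vafuhemv → vafuhemvovi) add -ovi.
The other pattern: stems whose second-to-last letter is 'k', 'n' or 'z' insert -as- after the first vowel.
So demekimd → demekimdovi.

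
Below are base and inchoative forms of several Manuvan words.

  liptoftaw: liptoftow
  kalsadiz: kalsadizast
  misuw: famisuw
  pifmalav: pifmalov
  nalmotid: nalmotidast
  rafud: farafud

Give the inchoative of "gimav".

gimov

nalmotid and rafud both end in -d yet inflect differently (nalmotidast, farafud), so the final letter is not what conditions the rule; the last vowel is.
"gimav" has last vowel 'a'. The stems whose last vowel is 'a' (liptoftaw → liptoftow, pifmalav → pifmalov) change the last vowel to 'o'.
So gimav → gimov.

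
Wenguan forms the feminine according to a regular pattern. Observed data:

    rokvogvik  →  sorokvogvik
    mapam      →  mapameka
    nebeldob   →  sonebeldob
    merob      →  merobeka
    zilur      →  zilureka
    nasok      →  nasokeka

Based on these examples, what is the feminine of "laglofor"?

solaglofor

"laglofor" has 3 vowels. The stems with 3 vowels (nebeldob → sonebeldob, rokvogvik → sorokvogvik) add the prefix so-.
The other pattern: stems with 2 vowels add -eka.
So laglofor → solaglofor.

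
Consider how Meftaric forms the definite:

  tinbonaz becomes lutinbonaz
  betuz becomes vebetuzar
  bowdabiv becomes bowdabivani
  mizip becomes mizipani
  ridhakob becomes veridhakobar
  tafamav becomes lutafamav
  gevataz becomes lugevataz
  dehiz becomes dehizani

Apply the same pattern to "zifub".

vezifubar

"zifub" has last vowel 'u'. The one such stem in the data (betuz → vebetuzar) adds ve- … -ar around the stem, so the same rule applies.
The other patterns: stems whose last vowel is 'i' add -ani; stems whose last vowel is 'a' add the prefix lu-.
So zifub → vezifubar.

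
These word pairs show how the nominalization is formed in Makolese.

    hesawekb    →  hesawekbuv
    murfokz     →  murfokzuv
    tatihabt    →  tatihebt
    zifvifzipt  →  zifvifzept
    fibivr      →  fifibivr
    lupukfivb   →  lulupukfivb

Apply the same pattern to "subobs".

lupukfivb and hesawekb both end in -b yet inflect differently (lulupukfivb, hesawekbuv), so the final letter is not what conditions the rule; the second-to-last letter is.
"subobs" has second-to-last letter 'b'. The one such stem in the data (tatihabt → tatihebt) changes the last vowel to 'e' (as does zifvifzipt), so the same rule applies.
The other patterns: stems whose second-to-last letter is 'v' repeat the first consonant+vowel as a prefix; stems whose second-to-last letter is 'k' add -uv.
So subobs → subebs.

subebs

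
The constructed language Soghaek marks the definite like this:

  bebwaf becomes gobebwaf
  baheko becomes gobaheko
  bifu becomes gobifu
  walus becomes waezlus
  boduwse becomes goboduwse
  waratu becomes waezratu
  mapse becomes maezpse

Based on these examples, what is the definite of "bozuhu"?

gobozuhu

bifu and waratu both end in -u yet inflect differently (gobifu, waezratu), so the final letter is not what conditions the rule; the first letter is.
"bozuhu" begins with b-. The stems beginning with b- (bebwaf → gobebwaf, bifu → gobifu, boduwse → goboduwse) add the prefix go-.
The other pattern: stems beginning with m- or w- insert -ez- after the first vowel.
So bozuhu → gobozuhu.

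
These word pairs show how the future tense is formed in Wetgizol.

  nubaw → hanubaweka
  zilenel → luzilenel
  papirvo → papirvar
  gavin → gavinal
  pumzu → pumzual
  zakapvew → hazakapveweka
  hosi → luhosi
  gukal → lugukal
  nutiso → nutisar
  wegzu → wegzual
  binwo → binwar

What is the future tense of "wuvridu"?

wuvridual

"wuvridu" ends in -u. The stems ending in -u (pumzu → pumzual, wegzu → wegzual) add -al.
So wuvridu → wuvridual.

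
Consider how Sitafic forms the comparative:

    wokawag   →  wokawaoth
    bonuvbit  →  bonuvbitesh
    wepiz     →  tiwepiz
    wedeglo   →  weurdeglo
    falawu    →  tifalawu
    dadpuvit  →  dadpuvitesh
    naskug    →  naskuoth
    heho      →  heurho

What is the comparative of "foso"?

"foso" ends in -o. The stems ending in -o (heho → heurho, wedeglo → weurdeglo) insert -ur- after the first vowel.
The other patterns: stems ending in -g drop the final letter and add -oth; stems ending in -t add -esh; stems ending in -u or -z add the prefix ti-.
So foso → fourso.

fourso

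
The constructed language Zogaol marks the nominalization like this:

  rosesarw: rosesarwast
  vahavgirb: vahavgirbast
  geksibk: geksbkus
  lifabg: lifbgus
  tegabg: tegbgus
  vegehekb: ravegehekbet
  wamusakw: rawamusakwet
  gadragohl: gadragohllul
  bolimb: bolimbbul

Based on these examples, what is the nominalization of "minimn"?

minimnnul

"minimn" has second-to-last letter 'm'. The one such stem in the data (bolimb → bolimbbul) doubles the final consonant and adds -ul (as does gadragohl), so the same rule applies.
So minimn → minimnnul.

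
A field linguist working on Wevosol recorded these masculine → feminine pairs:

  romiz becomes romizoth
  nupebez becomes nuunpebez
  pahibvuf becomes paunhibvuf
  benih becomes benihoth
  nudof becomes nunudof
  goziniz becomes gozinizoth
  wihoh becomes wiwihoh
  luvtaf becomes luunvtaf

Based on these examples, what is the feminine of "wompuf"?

wihoh and benih both end in -h yet inflect differently (wiwihoh, benihoth), so the final letter is not what conditions the rule; the last vowel is.
"wompuf" has last vowel 'u'. The one such stem in the data (pahibvuf → paunhibvuf) inserts -un- after the first vowel (as do luvtaf, nupebez), so the same rule applies.
The other patterns: stems whose last vowel is 'o' repeat the first consonant+vowel as a prefix; stems whose last vowel is 'i' add -oth.
So wompuf → wounmpuf.

wounmpuf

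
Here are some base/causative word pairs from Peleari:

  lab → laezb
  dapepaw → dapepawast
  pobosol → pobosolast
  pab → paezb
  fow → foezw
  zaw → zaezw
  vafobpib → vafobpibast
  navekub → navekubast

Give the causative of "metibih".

"metibih" has 3 vowels. The stems with 3 vowels (navekub → navekubast, vafobpib → vafobpibast, pobosol → pobosolast) add -ast.
The other pattern: stems with 1 vowel insert -ez- after the first vowel.
So metibih → metibihast.

metibihast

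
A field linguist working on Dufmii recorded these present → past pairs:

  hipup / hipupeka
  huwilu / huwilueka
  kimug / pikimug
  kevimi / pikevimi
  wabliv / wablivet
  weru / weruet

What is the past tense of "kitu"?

pikitu

"kitu" begins with k-. The stems beginning with k- (kimug → pikimug, kevimi → pikevimi) add the prefix pi-.
So kitu → pikitu.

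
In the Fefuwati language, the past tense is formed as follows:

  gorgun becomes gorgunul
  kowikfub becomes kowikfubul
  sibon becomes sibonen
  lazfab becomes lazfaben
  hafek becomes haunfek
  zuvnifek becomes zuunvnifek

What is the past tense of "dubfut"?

dubfutul

"dubfut" has last vowel 'u'. The stems whose last vowel is 'u' (gorgun → gorgunul, kowikfub → kowikfubul) add -ul.
The other patterns: stems whose last vowel is 'a' or 'o' add -en; stems whose last vowel is 'e' insert -un- after the first vowel.
So dubfut → dubfutul.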